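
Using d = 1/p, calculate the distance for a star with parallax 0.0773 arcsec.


d = 1/p = 1/0.0773 = 12.9366

12.9366 pc


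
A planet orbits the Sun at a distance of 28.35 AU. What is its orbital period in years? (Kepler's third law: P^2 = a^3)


P = a^(3/2) = 28.35^1.5 = 150.9488

150.9488 years


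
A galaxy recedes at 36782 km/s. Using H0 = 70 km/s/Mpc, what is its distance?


d = v / H0 = 36782 / 70 = 525.4571

525.4571 Mpc


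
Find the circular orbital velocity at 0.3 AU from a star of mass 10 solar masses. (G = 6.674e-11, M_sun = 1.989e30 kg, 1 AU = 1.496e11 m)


v = sqrt(GM/r) = sqrt(6.674e-11 * 1.989e+31 / 4.488e+10) = 171982.4251

171982.4251 m/s


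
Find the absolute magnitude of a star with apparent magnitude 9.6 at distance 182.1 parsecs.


M = m - 5*log10(d) + 5 = 9.6 - 5*log10(182.1) + 5 = 3.2985

3.2985


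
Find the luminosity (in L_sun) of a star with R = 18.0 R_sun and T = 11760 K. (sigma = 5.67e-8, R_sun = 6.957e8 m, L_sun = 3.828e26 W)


R = 18.0 * 6.957e8 m = 1.25226e+10 m. L = 4*pi*R^2*sigma*T^4 = 4*pi*(1.25226e+10)^2 * 5.67e-8 * 11760^4 = 2.137032991e+30 W. L/L_sun = 2.137032991e+30 / 3.828e26 = 5582.6358

5582.6358 L_sun


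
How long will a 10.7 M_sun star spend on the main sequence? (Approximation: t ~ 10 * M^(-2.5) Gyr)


t = 10 * M^(-2.5) = 10 * 10.7^(-2.5) = 0.0267

0.0267 Gyr


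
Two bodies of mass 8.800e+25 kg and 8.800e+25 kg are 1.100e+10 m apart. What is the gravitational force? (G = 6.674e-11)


F = G*m1*m2/r^2 = 6.674e-11 * 8.800e+25 * 8.800e+25 / (1.100e+10)^2 = 6.674e-11 * 7.744e+51 / 1.210e+20 = 4.271e+21

4.271e+21 N


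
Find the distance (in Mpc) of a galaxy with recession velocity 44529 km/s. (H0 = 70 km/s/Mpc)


d = v / H0 = 44529 / 70 = 636.1286

636.1286 Mpc


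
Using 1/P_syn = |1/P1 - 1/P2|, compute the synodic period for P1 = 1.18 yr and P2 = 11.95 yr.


1/P_syn = |1/P1 - 1/P2| = |1/1.18 - 1/11.95| => P_syn = 1.3093

1.3093 years


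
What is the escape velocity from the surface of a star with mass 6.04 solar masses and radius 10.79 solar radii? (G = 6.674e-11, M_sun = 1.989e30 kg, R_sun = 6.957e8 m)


M = 6.04 * 1.989e30 kg = 1.201356e+31 kg; R = 10.79 * 6.957e8 m = 7.506603e+09 m. v_esc = sqrt(2GM/R) = sqrt(2 * 6.674e-11 * 1.201356e+31 / 7.506603e+09) = 462191.7997

462191.7997 m/s


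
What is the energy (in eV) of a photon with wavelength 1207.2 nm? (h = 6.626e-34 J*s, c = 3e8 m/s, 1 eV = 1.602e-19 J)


E = hc/lambda = 6.626e-34 * 3e8 / 1.207e-06 = 1.647e-19 J = 1.0279 eV

1.0279 eV


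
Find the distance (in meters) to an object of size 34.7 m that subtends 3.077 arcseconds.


D = size / theta_rad, theta_rad = 3.077 * pi/(180*3600) = 1.492e-05, D = 2.326e+06

2.326e+06 m


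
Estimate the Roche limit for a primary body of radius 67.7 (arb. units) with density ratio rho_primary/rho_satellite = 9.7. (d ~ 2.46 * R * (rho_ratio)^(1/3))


d_Roche = 2.46 * 67.7 * 9.7^(1/3) = 355.1793

355.1793


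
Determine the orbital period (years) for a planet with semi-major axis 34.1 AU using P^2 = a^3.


P = a^(3/2) = 34.1^1.5 = 199.1277

199.1277 years


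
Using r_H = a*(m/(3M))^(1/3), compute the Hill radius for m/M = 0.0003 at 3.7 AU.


r_H = a * (m/3M)^(1/3) = 3.7 * (0.0003/3)^(1/3) = 0.1717

0.1717 AU


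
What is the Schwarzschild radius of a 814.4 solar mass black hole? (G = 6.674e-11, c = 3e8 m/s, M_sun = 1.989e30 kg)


M = 814.4 * 1.989e30 kg = 1.6198416e+33 kg. rs = 2GM/c^2 = 2 * 6.674e-11 * 1.6198416e+33 / (3e8)^2 = 2.402e+06

2.402e+06 m


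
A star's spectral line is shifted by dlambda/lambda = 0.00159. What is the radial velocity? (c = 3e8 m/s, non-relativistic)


v = (dlambda/lambda) * c = 0.00159 * 3e8 = 477000.0

477000.0 m/s


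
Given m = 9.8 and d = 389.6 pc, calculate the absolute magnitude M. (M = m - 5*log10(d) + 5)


M = m - 5*log10(d) + 5 = 9.8 - 5*log10(389.6) + 5 = 1.8469

1.8469


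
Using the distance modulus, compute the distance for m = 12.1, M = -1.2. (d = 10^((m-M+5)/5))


d = 10^((m - M + 5)/5) = 10^((12.1 - -1.2 + 5)/5) = 4570.8819

4570.8819 pc


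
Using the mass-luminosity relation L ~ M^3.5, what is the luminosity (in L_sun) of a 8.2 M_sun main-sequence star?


L/L_sun = (M/M_sun)^3.5 = 8.2^3.5 = 1578.8777

1578.8777 L_sun


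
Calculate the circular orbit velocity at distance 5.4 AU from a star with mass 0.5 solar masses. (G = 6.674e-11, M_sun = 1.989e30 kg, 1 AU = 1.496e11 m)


v = sqrt(GM/r) = sqrt(6.674e-11 * 9.945e+29 / 8.078e+11) = 9064.2697

9064.2697 m/s


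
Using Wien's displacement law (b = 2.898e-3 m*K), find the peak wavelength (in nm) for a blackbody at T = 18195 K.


lam_max = b / T = 2.898e-3 / 18195 = 1.593e-07 m = 159.2745 nm

159.2745 nm


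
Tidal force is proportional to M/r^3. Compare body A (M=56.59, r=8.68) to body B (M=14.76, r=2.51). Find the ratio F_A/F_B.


Ratio = (M1/r1^3) / (M2/r2^3) = (56.59/8.68^3) / (14.76/2.51^3) = 0.0927

0.0927


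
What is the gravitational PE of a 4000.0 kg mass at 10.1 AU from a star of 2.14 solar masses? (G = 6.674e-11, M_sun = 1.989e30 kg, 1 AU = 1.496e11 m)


M = 2.14 * 1.989e30 kg = 4.25646e+30 kg; r = 10.1 AU * 1.496e11 m/AU = 1.51096e+12 m. U = -GM*m/r = -(6.674e-11 * 4.25646e+30 * 4000.0) / 1.51096e+12 = -7.520e+11

-7.520e+11 J


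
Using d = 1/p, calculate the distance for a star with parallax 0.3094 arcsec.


d = 1/p = 1/0.3094 = 3.2321

3.2321 pc


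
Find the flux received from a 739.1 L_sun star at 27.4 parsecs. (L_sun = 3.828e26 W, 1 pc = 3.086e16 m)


F = L / (4*pi*d^2) = 2.829e+29 / (4*pi*(8.456e+17)^2) = 3.149e-08

3.149e-08 W/m^2


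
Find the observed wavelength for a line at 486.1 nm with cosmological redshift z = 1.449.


lam_obs = lam_emit * (1 + z) = 486.1 * (1 + 1.449) = 1190.4589

1190.4589 nm


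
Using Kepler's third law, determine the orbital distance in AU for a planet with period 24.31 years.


a = P^(2/3) = 24.31^(2/3) = 8.3918

8.3918 AU


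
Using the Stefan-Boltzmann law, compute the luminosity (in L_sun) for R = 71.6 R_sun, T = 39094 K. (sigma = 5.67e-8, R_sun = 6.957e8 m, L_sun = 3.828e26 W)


R = 71.6 * 6.957e8 m = 4.981212e+10 m. L = 4*pi*R^2*sigma*T^4 = 4*pi*(4.981212e+10)^2 * 5.67e-8 * 39094^4 = 4.129556465e+33 W. L/L_sun = 4.129556465e+33 / 3.828e26 = 1.079e+07

1.079e+07 L_sun


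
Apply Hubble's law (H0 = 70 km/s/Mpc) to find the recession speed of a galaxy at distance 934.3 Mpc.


v = H0 * d = 70 * 934.3 = 65401.0

65401.0 km/s


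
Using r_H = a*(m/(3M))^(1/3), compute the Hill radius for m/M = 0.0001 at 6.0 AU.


r_H = a * (m/3M)^(1/3) = 6.0 * (0.0001/3)^(1/3) = 0.1931

0.1931 AU


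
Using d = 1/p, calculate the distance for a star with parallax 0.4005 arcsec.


d = 1/p = 1/0.4005 = 2.4969

2.4969 pc


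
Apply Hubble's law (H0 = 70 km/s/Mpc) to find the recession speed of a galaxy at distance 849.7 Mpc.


v = H0 * d = 70 * 849.7 = 59479.0

59479.0 km/s


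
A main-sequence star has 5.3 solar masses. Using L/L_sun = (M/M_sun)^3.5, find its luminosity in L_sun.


L/L_sun = (M/M_sun)^3.5 = 5.3^3.5 = 342.7406

342.7406 L_sun


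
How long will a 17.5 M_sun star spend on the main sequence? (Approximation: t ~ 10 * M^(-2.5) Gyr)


t = 10 * M^(-2.5) = 10 * 17.5^(-2.5) = 0.0078

0.0078 Gyr


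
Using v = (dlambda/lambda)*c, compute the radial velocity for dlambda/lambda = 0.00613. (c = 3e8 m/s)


v = (dlambda/lambda) * c = 0.00613 * 3e8 = 1.839e+06

1.839e+06 m/s


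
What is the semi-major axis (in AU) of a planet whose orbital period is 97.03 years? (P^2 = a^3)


a = P^(2/3) = 97.03^(2/3) = 21.1156

21.1156 AU


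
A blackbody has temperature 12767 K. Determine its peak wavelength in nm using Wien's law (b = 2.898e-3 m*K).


lam_max = b / T = 2.898e-3 / 12767 = 2.270e-07 m = 226.9915 nm

226.9915 nm


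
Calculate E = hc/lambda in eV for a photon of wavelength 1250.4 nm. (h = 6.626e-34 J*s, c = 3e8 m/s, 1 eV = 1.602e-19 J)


E = hc/lambda = 6.626e-34 * 3e8 / 1.250e-06 = 1.590e-19 J = 0.9923 eV

0.9923 eV


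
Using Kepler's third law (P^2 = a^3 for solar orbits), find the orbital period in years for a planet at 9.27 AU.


P = a^(3/2) = 9.27^1.5 = 28.2241

28.2241 years


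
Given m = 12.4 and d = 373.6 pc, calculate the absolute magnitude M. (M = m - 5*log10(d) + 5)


M = m - 5*log10(d) + 5 = 12.4 - 5*log10(373.6) + 5 = 4.538

4.538


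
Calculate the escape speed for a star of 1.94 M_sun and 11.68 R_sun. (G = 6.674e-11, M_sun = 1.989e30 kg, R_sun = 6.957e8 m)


M = 1.94 * 1.989e30 kg = 3.85866e+30 kg; R = 11.68 * 6.957e8 m = 8.125776e+09 m. v_esc = sqrt(2GM/R) = sqrt(2 * 6.674e-11 * 3.85866e+30 / 8.125776e+09) = 251764.1753

251764.1753 m/s


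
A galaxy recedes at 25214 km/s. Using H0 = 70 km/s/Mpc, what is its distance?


d = v / H0 = 25214 / 70 = 360.2

360.2 Mpc


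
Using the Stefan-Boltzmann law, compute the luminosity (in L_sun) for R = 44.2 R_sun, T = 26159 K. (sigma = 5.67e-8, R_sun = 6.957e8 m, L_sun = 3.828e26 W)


R = 44.2 * 6.957e8 m = 3.074994e+10 m. L = 4*pi*R^2*sigma*T^4 = 4*pi*(3.074994e+10)^2 * 5.67e-8 * 26159^4 = 3.154757778e+32 W. L/L_sun = 3.154757778e+32 / 3.828e26 = 824126.9013

824126.9013 L_sun


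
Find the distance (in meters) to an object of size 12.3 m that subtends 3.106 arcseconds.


D = size / theta_rad, theta_rad = 3.106 * pi/(180*3600) = 1.506e-05, D = 816824.5708

816824.5708 m


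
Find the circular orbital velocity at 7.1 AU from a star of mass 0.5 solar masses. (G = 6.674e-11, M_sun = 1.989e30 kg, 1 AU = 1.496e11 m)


v = sqrt(GM/r) = sqrt(6.674e-11 * 9.945e+29 / 1.062e+12) = 7904.9754

7904.9754 m/s


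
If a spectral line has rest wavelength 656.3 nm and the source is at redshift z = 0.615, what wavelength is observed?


lam_obs = lam_emit * (1 + z) = 656.3 * (1 + 0.615) = 1059.9245

1059.9245 nm


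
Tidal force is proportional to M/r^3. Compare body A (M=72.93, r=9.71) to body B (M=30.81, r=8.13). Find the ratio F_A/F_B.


Ratio = (M1/r1^3) / (M2/r2^3) = (72.93/9.71^3) / (30.81/8.13^3) = 1.3894

1.3894


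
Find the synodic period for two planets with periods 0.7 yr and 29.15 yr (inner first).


1/P_syn = |1/P1 - 1/P2| = |1/0.7 - 1/29.15| => P_syn = 0.7172

0.7172 years


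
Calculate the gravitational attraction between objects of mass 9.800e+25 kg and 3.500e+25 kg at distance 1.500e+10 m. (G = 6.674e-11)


F = G*m1*m2/r^2 = 6.674e-11 * 9.800e+25 * 3.500e+25 / (1.500e+10)^2 = 6.674e-11 * 3.430e+51 / 2.250e+20 = 1.017e+21

1.017e+21 N


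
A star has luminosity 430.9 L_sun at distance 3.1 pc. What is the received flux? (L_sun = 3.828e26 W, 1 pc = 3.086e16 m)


F = L / (4*pi*d^2) = 1.649e+29 / (4*pi*(9.567e+16)^2) = 1.434e-06

1.434e-06 W/m^2


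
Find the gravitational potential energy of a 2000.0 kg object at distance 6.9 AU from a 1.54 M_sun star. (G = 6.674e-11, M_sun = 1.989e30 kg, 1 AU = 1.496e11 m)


M = 1.54 * 1.989e30 kg = 3.06306e+30 kg; r = 6.9 AU * 1.496e11 m/AU = 1.03224e+12 m. U = -GM*m/r = -(6.674e-11 * 3.06306e+30 * 2000.0) / 1.03224e+12 = -3.961e+11

-3.961e+11 J


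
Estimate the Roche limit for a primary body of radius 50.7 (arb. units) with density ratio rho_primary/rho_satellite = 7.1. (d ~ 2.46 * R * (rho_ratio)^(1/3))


d_Roche = 2.46 * 50.7 * 7.1^(1/3) = 239.7154

239.7154


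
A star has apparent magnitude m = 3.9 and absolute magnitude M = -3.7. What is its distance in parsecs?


d = 10^((m - M + 5)/5) = 10^((3.9 - -3.7 + 5)/5) = 331.1311

331.1311 pc


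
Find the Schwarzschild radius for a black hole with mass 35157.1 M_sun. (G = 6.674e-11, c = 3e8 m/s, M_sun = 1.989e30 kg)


M = 35157.1 * 1.989e30 kg = 6.99274719e+34 kg. rs = 2GM/c^2 = 2 * 6.674e-11 * 6.99274719e+34 / (3e8)^2 = 1.037e+08

1.037e+08 m


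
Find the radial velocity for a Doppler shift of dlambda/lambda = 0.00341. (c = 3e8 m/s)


v = (dlambda/lambda) * c = 0.00341 * 3e8 = 1.023e+06

1.023e+06 m/s


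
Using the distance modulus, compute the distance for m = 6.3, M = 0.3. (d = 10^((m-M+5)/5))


d = 10^((m - M + 5)/5) = 10^((6.3 - 0.3 + 5)/5) = 158.4893

158.4893 pc


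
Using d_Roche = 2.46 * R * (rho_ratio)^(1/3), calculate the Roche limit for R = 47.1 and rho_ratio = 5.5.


d_Roche = 2.46 * 47.1 * 5.5^(1/3) = 204.5237

204.5237


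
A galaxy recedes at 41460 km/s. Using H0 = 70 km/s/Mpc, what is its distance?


d = v / H0 = 41460 / 70 = 592.2857

592.2857 Mpc


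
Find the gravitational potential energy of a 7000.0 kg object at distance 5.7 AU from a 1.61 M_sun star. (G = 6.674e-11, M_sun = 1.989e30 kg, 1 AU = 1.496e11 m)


M = 1.61 * 1.989e30 kg = 3.20229e+30 kg; r = 5.7 AU * 1.496e11 m/AU = 8.5272e+11 m. U = -GM*m/r = -(6.674e-11 * 3.20229e+30 * 7000.0) / 8.5272e+11 = -1.754e+12

-1.754e+12 J


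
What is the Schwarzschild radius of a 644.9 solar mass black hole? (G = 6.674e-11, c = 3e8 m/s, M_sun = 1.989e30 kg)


M = 644.9 * 1.989e30 kg = 1.2827061e+33 kg. rs = 2GM/c^2 = 2 * 6.674e-11 * 1.2827061e+33 / (3e8)^2 = 1.902e+06

1.902e+06 m


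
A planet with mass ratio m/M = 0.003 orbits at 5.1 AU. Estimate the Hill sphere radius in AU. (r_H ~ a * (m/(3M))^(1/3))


r_H = a * (m/3M)^(1/3) = 5.1 * (0.003/3)^(1/3) = 0.51

0.51 AU


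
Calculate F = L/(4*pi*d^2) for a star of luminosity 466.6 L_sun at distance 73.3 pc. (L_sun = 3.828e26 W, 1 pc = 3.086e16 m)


F = L / (4*pi*d^2) = 1.786e+29 / (4*pi*(2.262e+18)^2) = 2.778e-09

2.778e-09 W/m^2


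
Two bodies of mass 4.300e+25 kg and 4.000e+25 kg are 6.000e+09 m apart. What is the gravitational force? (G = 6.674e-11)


F = G*m1*m2/r^2 = 6.674e-11 * 4.300e+25 * 4.000e+25 / (6.000e+09)^2 = 6.674e-11 * 1.720e+51 / 3.600e+19 = 3.189e+21

3.189e+21 N


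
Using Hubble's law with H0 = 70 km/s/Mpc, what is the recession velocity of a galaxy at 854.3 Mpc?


v = H0 * d = 70 * 854.3 = 59801.0

59801.0 km/s


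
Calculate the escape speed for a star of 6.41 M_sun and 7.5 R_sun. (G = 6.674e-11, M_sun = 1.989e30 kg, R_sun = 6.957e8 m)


M = 6.41 * 1.989e30 kg = 1.274949e+31 kg; R = 7.5 * 6.957e8 m = 5.21775e+09 m. v_esc = sqrt(2GM/R) = sqrt(2 * 6.674e-11 * 1.274949e+31 / 5.21775e+09) = 571100.936

571100.936 m/s


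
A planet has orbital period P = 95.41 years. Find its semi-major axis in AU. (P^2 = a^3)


a = P^(2/3) = 95.41^(2/3) = 20.8799

20.8799 AU


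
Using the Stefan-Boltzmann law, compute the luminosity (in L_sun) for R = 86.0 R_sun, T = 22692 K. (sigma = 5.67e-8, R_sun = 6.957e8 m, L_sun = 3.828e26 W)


R = 86.0 * 6.957e8 m = 5.98302e+10 m. L = 4*pi*R^2*sigma*T^4 = 4*pi*(5.98302e+10)^2 * 5.67e-8 * 22692^4 = 6.762774893e+32 W. L/L_sun = 6.762774893e+32 / 3.828e26 = 1.767e+06

1.767e+06 L_sun


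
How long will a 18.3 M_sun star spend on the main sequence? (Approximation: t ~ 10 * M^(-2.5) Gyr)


t = 10 * M^(-2.5) = 10 * 18.3^(-2.5) = 0.007

0.007 Gyr


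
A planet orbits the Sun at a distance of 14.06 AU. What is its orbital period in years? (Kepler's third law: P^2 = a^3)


P = a^(3/2) = 14.06^1.5 = 52.7203

52.7203 years


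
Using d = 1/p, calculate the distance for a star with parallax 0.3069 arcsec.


d = 1/p = 1/0.3069 = 3.2584

3.2584 pc


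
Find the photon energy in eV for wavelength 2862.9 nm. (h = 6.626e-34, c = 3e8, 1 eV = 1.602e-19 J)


E = hc/lambda = 6.626e-34 * 3e8 / 2.863e-06 = 6.943e-20 J = 0.4334 eV

0.4334 eV


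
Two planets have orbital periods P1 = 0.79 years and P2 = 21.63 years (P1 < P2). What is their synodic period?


1/P_syn = |1/P1 - 1/P2| = |1/0.79 - 1/21.63| => P_syn = 0.8199

0.8199 years


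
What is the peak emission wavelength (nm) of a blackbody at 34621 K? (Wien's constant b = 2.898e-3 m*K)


lam_max = b / T = 2.898e-3 / 34621 = 8.371e-08 m = 83.7064 nm

83.7064 nm


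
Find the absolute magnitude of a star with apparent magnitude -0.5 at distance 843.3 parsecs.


M = m - 5*log10(d) + 5 = -0.5 - 5*log10(843.3) + 5 = -10.1299

-10.1299


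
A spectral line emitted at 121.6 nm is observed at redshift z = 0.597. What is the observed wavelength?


lam_obs = lam_emit * (1 + z) = 121.6 * (1 + 0.597) = 194.1952

194.1952 nm


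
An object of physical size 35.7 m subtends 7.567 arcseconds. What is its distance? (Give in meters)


D = size / theta_rad, theta_rad = 7.567 * pi/(180*3600) = 3.669e-05, D = 973127.208

973127.208 m


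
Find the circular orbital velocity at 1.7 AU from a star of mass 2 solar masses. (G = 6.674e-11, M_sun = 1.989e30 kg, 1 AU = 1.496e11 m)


v = sqrt(GM/r) = sqrt(6.674e-11 * 3.978e+30 / 2.543e+11) = 32309.8717

32309.8717 m/s


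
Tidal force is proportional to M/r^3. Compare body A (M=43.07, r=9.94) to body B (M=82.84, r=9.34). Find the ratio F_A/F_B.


Ratio = (M1/r1^3) / (M2/r2^3) = (43.07/9.94^3) / (82.84/9.34^3) = 0.4313

0.4313


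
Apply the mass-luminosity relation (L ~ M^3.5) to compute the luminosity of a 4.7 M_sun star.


L/L_sun = (M/M_sun)^3.5 = 4.7^3.5 = 225.0829

225.0829 L_sun


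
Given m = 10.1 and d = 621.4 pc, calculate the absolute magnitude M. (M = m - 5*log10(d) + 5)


M = m - 5*log10(d) + 5 = 10.1 - 5*log10(621.4) + 5 = 1.1331

1.1331


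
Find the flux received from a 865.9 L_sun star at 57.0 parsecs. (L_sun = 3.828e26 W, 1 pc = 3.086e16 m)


F = L / (4*pi*d^2) = 3.315e+29 / (4*pi*(1.759e+18)^2) = 8.525e-09

8.525e-09 W/m^2


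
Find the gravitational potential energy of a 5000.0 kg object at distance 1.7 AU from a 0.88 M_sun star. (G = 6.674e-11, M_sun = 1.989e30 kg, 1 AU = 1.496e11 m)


M = 0.88 * 1.989e30 kg = 1.75032e+30 kg; r = 1.7 AU * 1.496e11 m/AU = 2.5432e+11 m. U = -GM*m/r = -(6.674e-11 * 1.75032e+30 * 5000.0) / 2.5432e+11 = -2.297e+12

-2.297e+12 J


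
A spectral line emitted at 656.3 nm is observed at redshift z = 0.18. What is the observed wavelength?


lam_obs = lam_emit * (1 + z) = 656.3 * (1 + 0.18) = 774.434

774.434 nm


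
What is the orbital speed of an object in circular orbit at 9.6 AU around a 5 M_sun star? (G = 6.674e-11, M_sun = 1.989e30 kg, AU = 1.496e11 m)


v = sqrt(GM/r) = sqrt(6.674e-11 * 9.945e+30 / 1.436e+12) = 21497.8031

21497.8031 m/s


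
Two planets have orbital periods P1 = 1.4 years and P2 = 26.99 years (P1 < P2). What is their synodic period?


1/P_syn = |1/P1 - 1/P2| = |1/1.4 - 1/26.99| => P_syn = 1.4766

1.4766 years


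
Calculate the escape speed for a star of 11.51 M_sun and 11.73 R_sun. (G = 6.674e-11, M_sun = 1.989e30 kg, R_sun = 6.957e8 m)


M = 11.51 * 1.989e30 kg = 2.289339e+31 kg; R = 11.73 * 6.957e8 m = 8.160561e+09 m. v_esc = sqrt(2GM/R) = sqrt(2 * 6.674e-11 * 2.289339e+31 / 8.160561e+09) = 611931.972

611931.972 m/s


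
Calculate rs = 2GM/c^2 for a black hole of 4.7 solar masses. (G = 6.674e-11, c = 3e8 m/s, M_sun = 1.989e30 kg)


M = 4.7 * 1.989e30 kg = 9.3483e+30 kg. rs = 2GM/c^2 = 2 * 6.674e-11 * 9.3483e+30 / (3e8)^2 = 13864.5676

13864.5676 m


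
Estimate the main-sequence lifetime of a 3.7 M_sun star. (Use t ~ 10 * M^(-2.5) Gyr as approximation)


t = 10 * M^(-2.5) = 10 * 3.7^(-2.5) = 0.3797

0.3797 Gyr


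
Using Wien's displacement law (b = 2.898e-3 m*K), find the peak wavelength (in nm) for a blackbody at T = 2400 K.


lam_max = b / T = 2.898e-3 / 2400 = 1.208e-06 m = 1207.5 nm

1207.5 nm


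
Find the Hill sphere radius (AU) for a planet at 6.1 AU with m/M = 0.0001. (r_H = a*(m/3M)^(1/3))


r_H = a * (m/3M)^(1/3) = 6.1 * (0.0001/3)^(1/3) = 0.1963

0.1963 AU


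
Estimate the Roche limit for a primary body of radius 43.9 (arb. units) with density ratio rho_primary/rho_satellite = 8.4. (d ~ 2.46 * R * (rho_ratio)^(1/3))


d_Roche = 2.46 * 43.9 * 8.4^(1/3) = 219.5294

219.5294


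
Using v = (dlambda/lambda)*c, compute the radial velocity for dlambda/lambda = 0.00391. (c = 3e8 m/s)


v = (dlambda/lambda) * c = 0.00391 * 3e8 = 1.173e+06

1.173e+06 m/s


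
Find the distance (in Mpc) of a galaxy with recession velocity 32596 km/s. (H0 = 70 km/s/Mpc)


d = v / H0 = 32596 / 70 = 465.6571

465.6571 Mpc


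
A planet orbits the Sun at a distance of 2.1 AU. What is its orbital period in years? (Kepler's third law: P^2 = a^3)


P = a^(3/2) = 2.1^1.5 = 3.0432

3.0432 years


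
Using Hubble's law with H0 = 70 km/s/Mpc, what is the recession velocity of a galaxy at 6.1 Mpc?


v = H0 * d = 70 * 6.1 = 427.0

427.0 km/s


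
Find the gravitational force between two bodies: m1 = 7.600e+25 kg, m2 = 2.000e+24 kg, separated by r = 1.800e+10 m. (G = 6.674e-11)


F = G*m1*m2/r^2 = 6.674e-11 * 7.600e+25 * 2.000e+24 / (1.800e+10)^2 = 6.674e-11 * 1.520e+50 / 3.240e+20 = 3.131e+19

3.131e+19 N


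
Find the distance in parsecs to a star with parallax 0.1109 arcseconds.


d = 1/p = 1/0.1109 = 9.0171

9.0171 pc


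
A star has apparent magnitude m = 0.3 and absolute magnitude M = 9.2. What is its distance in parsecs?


d = 10^((m - M + 5)/5) = 10^((0.3 - 9.2 + 5)/5) = 0.166

0.166 pc


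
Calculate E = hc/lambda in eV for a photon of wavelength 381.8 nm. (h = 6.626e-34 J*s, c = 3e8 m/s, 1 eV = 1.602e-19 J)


E = hc/lambda = 6.626e-34 * 3e8 / 3.818e-07 = 5.206e-19 J = 3.2499 eV

3.2499 eV


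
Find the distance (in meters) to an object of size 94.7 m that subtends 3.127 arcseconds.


D = size / theta_rad, theta_rad = 3.127 * pi/(180*3600) = 1.516e-05, D = 6.247e+06

6.247e+06 m


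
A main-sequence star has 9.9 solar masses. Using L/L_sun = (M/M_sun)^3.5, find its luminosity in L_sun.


L/L_sun = (M/M_sun)^3.5 = 9.9^3.5 = 3052.9745

3052.9745 L_sun


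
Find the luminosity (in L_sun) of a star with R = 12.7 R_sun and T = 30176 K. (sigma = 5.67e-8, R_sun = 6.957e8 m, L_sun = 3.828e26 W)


R = 12.7 * 6.957e8 m = 8.83539e+09 m. L = 4*pi*R^2*sigma*T^4 = 4*pi*(8.83539e+09)^2 * 5.67e-8 * 30176^4 = 4.61201866e+31 W. L/L_sun = 4.61201866e+31 / 3.828e26 = 120481.1562

120481.1562 L_sun


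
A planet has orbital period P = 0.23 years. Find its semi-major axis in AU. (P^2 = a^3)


a = P^(2/3) = 0.23^(2/3) = 0.3754

0.3754 AU


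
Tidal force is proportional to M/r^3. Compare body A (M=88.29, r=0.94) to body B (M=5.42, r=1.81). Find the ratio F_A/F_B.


Ratio = (M1/r1^3) / (M2/r2^3) = (88.29/0.94^3) / (5.42/1.81^3) = 116.2959

116.2959


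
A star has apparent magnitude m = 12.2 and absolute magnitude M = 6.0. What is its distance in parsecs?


d = 10^((m - M + 5)/5) = 10^((12.2 - 6.0 + 5)/5) = 173.7801

173.7801 pc


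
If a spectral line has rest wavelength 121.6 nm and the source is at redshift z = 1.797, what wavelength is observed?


lam_obs = lam_emit * (1 + z) = 121.6 * (1 + 1.797) = 340.1152

340.1152 nm


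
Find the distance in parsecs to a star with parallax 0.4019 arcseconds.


d = 1/p = 1/0.4019 = 2.4882

2.4882 pc


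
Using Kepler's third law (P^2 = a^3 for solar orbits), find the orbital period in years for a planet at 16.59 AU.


P = a^(3/2) = 16.59^1.5 = 67.5724

67.5724 years


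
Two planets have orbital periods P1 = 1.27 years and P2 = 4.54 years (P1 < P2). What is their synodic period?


1/P_syn = |1/P1 - 1/P2| = |1/1.27 - 1/4.54| => P_syn = 1.7632

1.7632 years


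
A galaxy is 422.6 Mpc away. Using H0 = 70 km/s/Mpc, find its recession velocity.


v = H0 * d = 70 * 422.6 = 29582.0

29582.0 km/s


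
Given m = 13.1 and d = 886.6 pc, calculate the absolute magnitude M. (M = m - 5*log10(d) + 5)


M = m - 5*log10(d) + 5 = 13.1 - 5*log10(886.6) + 5 = 3.3614

3.3614


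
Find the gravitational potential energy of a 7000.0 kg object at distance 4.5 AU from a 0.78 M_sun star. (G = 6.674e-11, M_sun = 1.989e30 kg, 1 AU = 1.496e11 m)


M = 0.78 * 1.989e30 kg = 1.55142e+30 kg; r = 4.5 AU * 1.496e11 m/AU = 6.732e+11 m. U = -GM*m/r = -(6.674e-11 * 1.55142e+30 * 7000.0) / 6.732e+11 = -1.077e+12

-1.077e+12 J


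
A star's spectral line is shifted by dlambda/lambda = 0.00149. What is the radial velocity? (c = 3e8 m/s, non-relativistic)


v = (dlambda/lambda) * c = 0.00149 * 3e8 = 447000.0

447000.0 m/s


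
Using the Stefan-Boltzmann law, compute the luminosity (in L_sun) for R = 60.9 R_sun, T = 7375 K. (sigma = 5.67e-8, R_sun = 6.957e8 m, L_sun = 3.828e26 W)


R = 60.9 * 6.957e8 m = 4.236813e+10 m. L = 4*pi*R^2*sigma*T^4 = 4*pi*(4.236813e+10)^2 * 5.67e-8 * 7375^4 = 3.783725427e+30 W. L/L_sun = 3.783725427e+30 / 3.828e26 = 9884.3402

9884.3402 L_sun


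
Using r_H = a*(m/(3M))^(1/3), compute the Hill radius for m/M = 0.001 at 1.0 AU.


r_H = a * (m/3M)^(1/3) = 1.0 * (0.001/3)^(1/3) = 0.0693

0.0693 AU


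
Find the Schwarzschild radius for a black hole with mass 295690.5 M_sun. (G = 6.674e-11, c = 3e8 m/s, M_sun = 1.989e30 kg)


M = 295690.5 * 1.989e30 kg = 5.881284045e+35 kg. rs = 2GM/c^2 = 2 * 6.674e-11 * 5.881284045e+35 / (3e8)^2 = 8.723e+08

8.723e+08 m


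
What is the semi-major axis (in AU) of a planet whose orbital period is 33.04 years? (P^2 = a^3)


a = P^(2/3) = 33.04^(2/3) = 10.2966

10.2966 AU


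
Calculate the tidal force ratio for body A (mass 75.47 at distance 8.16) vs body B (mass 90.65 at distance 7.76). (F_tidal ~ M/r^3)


Ratio = (M1/r1^3) / (M2/r2^3) = (75.47/8.16^3) / (90.65/7.76^3) = 0.716

0.716


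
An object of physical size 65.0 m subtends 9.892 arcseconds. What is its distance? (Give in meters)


D = size / theta_rad, theta_rad = 9.892 * pi/(180*3600) = 4.796e-05, D = 1.355e+06

1.355e+06 m


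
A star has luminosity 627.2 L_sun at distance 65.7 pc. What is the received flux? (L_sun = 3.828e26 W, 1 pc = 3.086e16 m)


F = L / (4*pi*d^2) = 2.401e+29 / (4*pi*(2.028e+18)^2) = 4.648e-09

4.648e-09 W/m^2


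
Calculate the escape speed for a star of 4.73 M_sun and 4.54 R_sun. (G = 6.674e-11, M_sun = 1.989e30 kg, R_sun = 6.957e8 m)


M = 4.73 * 1.989e30 kg = 9.40797e+30 kg; R = 4.54 * 6.957e8 m = 3.158478e+09 m. v_esc = sqrt(2GM/R) = sqrt(2 * 6.674e-11 * 9.40797e+30 / 3.158478e+09) = 630546.5195

630546.5195 m/s


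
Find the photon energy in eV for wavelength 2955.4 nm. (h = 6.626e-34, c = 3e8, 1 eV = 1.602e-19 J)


E = hc/lambda = 6.626e-34 * 3e8 / 2.955e-06 = 6.726e-20 J = 0.4198 eV

0.4198 eV


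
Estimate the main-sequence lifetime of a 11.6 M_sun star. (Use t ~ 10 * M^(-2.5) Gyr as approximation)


t = 10 * M^(-2.5) = 10 * 11.6^(-2.5) = 0.0218

0.0218 Gyr


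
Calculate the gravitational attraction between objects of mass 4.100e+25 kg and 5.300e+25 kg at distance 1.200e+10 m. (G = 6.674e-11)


F = G*m1*m2/r^2 = 6.674e-11 * 4.100e+25 * 5.300e+25 / (1.200e+10)^2 = 6.674e-11 * 2.173e+51 / 1.440e+20 = 1.007e+21

1.007e+21 N


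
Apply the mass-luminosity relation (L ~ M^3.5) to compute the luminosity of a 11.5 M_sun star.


L/L_sun = (M/M_sun)^3.5 = 11.5^3.5 = 5157.5381

5157.5381 L_sun


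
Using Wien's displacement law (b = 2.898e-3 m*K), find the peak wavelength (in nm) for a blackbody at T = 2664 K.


lam_max = b / T = 2.898e-3 / 2664 = 1.088e-06 m = 1087.8378 nm

1087.8378 nm


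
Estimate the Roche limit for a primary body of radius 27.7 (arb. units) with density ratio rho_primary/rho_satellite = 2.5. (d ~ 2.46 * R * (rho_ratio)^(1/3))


d_Roche = 2.46 * 27.7 * 2.5^(1/3) = 92.4829

92.4829


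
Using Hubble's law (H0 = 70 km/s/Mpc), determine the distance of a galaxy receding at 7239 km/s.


d = v / H0 = 7239 / 70 = 103.4143

103.4143 Mpc


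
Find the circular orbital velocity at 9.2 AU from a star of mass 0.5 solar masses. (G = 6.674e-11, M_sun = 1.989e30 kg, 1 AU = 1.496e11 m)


v = sqrt(GM/r) = sqrt(6.674e-11 * 9.945e+29 / 1.376e+12) = 6944.4169

6944.4169 m/s


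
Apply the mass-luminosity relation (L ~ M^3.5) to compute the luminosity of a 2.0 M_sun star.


L/L_sun = (M/M_sun)^3.5 = 2.0^3.5 = 11.3137

11.3137 L_sun


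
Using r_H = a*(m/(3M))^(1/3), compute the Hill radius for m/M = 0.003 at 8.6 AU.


r_H = a * (m/3M)^(1/3) = 8.6 * (0.003/3)^(1/3) = 0.86

0.86 AU


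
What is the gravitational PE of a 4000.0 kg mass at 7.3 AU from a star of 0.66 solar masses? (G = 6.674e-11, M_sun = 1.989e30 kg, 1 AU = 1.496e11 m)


M = 0.66 * 1.989e30 kg = 1.31274e+30 kg; r = 7.3 AU * 1.496e11 m/AU = 1.09208e+12 m. U = -GM*m/r = -(6.674e-11 * 1.31274e+30 * 4000.0) / 1.09208e+12 = -3.209e+11

-3.209e+11 J


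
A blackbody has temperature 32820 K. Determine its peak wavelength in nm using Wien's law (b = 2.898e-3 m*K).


lam_max = b / T = 2.898e-3 / 32820 = 8.830e-08 m = 88.2998 nm

88.2998 nm


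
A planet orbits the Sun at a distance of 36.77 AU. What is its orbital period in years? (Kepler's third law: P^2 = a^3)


P = a^(3/2) = 36.77^1.5 = 222.9669

222.9669 years


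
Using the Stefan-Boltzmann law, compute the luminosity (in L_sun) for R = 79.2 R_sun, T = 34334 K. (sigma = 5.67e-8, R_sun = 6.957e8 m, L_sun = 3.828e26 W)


R = 79.2 * 6.957e8 m = 5.509944e+10 m. L = 4*pi*R^2*sigma*T^4 = 4*pi*(5.509944e+10)^2 * 5.67e-8 * 34334^4 = 3.005971814e+33 W. L/L_sun = 3.005971814e+33 / 3.828e26 = 7.853e+06

7.853e+06 L_sun


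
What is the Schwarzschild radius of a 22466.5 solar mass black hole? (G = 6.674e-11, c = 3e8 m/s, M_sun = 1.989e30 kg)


M = 22466.5 * 1.989e30 kg = 4.46858685e+34 kg. rs = 2GM/c^2 = 2 * 6.674e-11 * 4.46858685e+34 / (3e8)^2 = 6.627e+07

6.627e+07 m


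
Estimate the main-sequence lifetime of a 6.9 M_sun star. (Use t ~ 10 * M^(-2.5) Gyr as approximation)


t = 10 * M^(-2.5) = 10 * 6.9^(-2.5) = 0.08

0.08 Gyr


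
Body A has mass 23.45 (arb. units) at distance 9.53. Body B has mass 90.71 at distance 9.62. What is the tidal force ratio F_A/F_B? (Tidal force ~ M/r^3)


Ratio = (M1/r1^3) / (M2/r2^3) = (23.45/9.53^3) / (90.71/9.62^3) = 0.2659

0.2659


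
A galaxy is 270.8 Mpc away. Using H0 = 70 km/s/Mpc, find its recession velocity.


v = H0 * d = 70 * 270.8 = 18956.0

18956.0 km/s


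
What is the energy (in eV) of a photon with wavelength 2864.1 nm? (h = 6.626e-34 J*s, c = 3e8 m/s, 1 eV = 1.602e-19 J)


E = hc/lambda = 6.626e-34 * 3e8 / 2.864e-06 = 6.940e-20 J = 0.4332 eV

0.4332 eV


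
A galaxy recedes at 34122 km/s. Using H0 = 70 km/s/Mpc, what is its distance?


d = v / H0 = 34122 / 70 = 487.4571

487.4571 Mpc


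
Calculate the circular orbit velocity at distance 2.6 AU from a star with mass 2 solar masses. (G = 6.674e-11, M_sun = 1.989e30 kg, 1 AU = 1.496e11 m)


v = sqrt(GM/r) = sqrt(6.674e-11 * 3.978e+30 / 3.890e+11) = 26126.0059

26126.0059 m/s


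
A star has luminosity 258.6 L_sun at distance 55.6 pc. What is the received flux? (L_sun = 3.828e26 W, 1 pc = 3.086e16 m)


F = L / (4*pi*d^2) = 9.899e+28 / (4*pi*(1.716e+18)^2) = 2.676e-09

2.676e-09 W/m^2


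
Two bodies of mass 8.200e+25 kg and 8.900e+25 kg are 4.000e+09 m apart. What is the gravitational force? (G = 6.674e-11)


F = G*m1*m2/r^2 = 6.674e-11 * 8.200e+25 * 8.900e+25 / (4.000e+09)^2 = 6.674e-11 * 7.298e+51 / 1.600e+19 = 3.044e+22

3.044e+22 N


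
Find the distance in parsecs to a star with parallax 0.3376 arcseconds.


d = 1/p = 1/0.3376 = 2.9621

2.9621 pc


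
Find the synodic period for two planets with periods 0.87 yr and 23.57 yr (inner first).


1/P_syn = |1/P1 - 1/P2| = |1/0.87 - 1/23.57| => P_syn = 0.9033

0.9033 years


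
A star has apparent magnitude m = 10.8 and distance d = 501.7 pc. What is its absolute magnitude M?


M = m - 5*log10(d) + 5 = 10.8 - 5*log10(501.7) + 5 = 2.2978

2.2978


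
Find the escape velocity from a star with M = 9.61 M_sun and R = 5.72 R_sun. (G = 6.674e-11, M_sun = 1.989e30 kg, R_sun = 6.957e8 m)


M = 9.61 * 1.989e30 kg = 1.911429e+31 kg; R = 5.72 * 6.957e8 m = 3.979404e+09 m. v_esc = sqrt(2GM/R) = sqrt(2 * 6.674e-11 * 1.911429e+31 / 3.979404e+09) = 800715.3761

800715.3761 m/s


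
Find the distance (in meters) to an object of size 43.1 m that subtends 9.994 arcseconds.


D = size / theta_rad, theta_rad = 9.994 * pi/(180*3600) = 4.845e-05, D = 889535.0359

889535.0359 m


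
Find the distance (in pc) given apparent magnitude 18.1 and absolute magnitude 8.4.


d = 10^((m - M + 5)/5) = 10^((18.1 - 8.4 + 5)/5) = 870.9636

870.9636 pc


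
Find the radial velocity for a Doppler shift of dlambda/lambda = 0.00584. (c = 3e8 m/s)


v = (dlambda/lambda) * c = 0.00584 * 3e8 = 1.752e+06

1.752e+06 m/s


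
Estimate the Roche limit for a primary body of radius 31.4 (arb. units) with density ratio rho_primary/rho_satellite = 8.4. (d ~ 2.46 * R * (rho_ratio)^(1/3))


d_Roche = 2.46 * 31.4 * 8.4^(1/3) = 157.021

157.021


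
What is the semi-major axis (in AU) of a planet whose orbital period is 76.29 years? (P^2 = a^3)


a = P^(2/3) = 76.29^(2/3) = 17.9878

17.9878 AU


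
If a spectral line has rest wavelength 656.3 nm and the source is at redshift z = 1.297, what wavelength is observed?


lam_obs = lam_emit * (1 + z) = 656.3 * (1 + 1.297) = 1507.5211

1507.5211 nm


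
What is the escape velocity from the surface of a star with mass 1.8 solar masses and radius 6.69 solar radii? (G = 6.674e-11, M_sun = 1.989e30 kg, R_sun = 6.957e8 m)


M = 1.8 * 1.989e30 kg = 3.5802e+30 kg; R = 6.69 * 6.957e8 m = 4.654233e+09 m. v_esc = sqrt(2GM/R) = sqrt(2 * 6.674e-11 * 3.5802e+30 / 4.654233e+09) = 320433.3296

320433.3296 m/s


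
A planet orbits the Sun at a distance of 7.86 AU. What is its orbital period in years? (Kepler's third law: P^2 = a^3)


P = a^(3/2) = 7.86^1.5 = 22.0361

22.0361 years


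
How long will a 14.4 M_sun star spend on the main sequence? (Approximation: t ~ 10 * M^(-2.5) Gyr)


t = 10 * M^(-2.5) = 10 * 14.4^(-2.5) = 0.0127

0.0127 Gyr


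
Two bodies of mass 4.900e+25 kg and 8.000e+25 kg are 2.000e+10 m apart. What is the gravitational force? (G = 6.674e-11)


F = G*m1*m2/r^2 = 6.674e-11 * 4.900e+25 * 8.000e+25 / (2.000e+10)^2 = 6.674e-11 * 3.920e+51 / 4.000e+20 = 6.541e+20

6.541e+20 N


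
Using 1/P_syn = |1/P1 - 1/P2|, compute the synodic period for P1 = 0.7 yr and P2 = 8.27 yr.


1/P_syn = |1/P1 - 1/P2| = |1/0.7 - 1/8.27| => P_syn = 0.7647

0.7647 years


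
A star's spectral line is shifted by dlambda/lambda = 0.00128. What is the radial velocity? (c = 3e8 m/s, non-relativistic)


v = (dlambda/lambda) * c = 0.00128 * 3e8 = 384000.0

384000.0 m/s


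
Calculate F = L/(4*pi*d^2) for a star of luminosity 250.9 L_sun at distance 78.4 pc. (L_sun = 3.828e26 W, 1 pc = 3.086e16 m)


F = L / (4*pi*d^2) = 9.604e+28 / (4*pi*(2.419e+18)^2) = 1.306e-09

1.306e-09 W/m^2


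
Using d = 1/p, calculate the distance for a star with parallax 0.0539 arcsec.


d = 1/p = 1/0.0539 = 18.5529

18.5529 pc


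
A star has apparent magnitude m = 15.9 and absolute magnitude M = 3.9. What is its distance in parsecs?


d = 10^((m - M + 5)/5) = 10^((15.9 - 3.9 + 5)/5) = 2511.8864

2511.8864 pc


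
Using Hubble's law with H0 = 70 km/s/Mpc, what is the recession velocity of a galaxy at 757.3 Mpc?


v = H0 * d = 70 * 757.3 = 53011.0

53011.0 km/s


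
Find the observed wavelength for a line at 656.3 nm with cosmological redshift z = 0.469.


lam_obs = lam_emit * (1 + z) = 656.3 * (1 + 0.469) = 964.1047

964.1047 nm


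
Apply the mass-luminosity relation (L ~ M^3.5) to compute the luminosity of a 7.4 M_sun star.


L/L_sun = (M/M_sun)^3.5 = 7.4^3.5 = 1102.3285

1102.3285 L_sun


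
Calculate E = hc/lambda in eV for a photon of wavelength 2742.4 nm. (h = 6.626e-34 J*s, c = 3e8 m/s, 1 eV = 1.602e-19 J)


E = hc/lambda = 6.626e-34 * 3e8 / 2.742e-06 = 7.248e-20 J = 0.4525 eV

0.4525 eV


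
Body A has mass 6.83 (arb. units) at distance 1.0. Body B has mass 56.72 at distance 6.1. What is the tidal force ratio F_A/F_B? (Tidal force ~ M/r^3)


Ratio = (M1/r1^3) / (M2/r2^3) = (6.83/1.0^3) / (56.72/6.1^3) = 27.3322

27.3322


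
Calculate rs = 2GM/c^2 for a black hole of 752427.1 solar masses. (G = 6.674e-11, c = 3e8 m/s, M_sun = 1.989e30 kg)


M = 752427.1 * 1.989e30 kg = 1.496577502e+36 kg. rs = 2GM/c^2 = 2 * 6.674e-11 * 1.496577502e+36 / (3e8)^2 = 2.220e+09

2.220e+09 m


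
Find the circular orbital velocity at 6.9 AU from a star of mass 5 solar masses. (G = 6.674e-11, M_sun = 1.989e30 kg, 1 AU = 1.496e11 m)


v = sqrt(GM/r) = sqrt(6.674e-11 * 9.945e+30 / 1.032e+12) = 25357.4252

25357.4252 m/s


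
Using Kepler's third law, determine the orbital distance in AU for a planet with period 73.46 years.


a = P^(2/3) = 73.46^(2/3) = 17.5402

17.5402 AU


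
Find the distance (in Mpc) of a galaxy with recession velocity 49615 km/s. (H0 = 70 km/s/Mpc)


d = v / H0 = 49615 / 70 = 708.7857

708.7857 Mpc


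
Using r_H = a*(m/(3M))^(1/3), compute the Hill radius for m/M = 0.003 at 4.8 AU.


r_H = a * (m/3M)^(1/3) = 4.8 * (0.003/3)^(1/3) = 0.48

0.48 AU


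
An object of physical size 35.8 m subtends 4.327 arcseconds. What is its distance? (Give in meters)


D = size / theta_rad, theta_rad = 4.327 * pi/(180*3600) = 2.098e-05, D = 1.707e+06

1.707e+06 m


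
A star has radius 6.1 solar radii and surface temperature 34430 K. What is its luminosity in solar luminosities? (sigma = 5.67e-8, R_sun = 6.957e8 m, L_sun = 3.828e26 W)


R = 6.1 * 6.957e8 m = 4.24377e+09 m. L = 4*pi*R^2*sigma*T^4 = 4*pi*(4.24377e+09)^2 * 5.67e-8 * 34430^4 = 1.803203287e+31 W. L/L_sun = 1.803203287e+31 / 3.828e26 = 47105.624

47105.624 L_sun


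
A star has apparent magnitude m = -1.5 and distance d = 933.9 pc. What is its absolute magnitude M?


M = m - 5*log10(d) + 5 = -1.5 - 5*log10(933.9) + 5 = -11.3515

-11.3515


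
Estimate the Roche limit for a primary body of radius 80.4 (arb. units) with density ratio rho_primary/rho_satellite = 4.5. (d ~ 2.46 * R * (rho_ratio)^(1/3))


d_Roche = 2.46 * 80.4 * 4.5^(1/3) = 326.5342

326.5342


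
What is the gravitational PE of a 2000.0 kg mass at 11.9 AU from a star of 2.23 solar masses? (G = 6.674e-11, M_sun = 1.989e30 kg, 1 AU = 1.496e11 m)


M = 2.23 * 1.989e30 kg = 4.43547e+30 kg; r = 11.9 AU * 1.496e11 m/AU = 1.78024e+12 m. U = -GM*m/r = -(6.674e-11 * 4.43547e+30 * 2000.0) / 1.78024e+12 = -3.326e+11

-3.326e+11 J


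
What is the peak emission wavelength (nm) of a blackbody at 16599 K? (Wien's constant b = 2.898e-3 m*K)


lam_max = b / T = 2.898e-3 / 16599 = 1.746e-07 m = 174.5888 nm

174.5888 nm


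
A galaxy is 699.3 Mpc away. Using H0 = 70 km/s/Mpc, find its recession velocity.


v = H0 * d = 70 * 699.3 = 48951.0

48951.0 km/s


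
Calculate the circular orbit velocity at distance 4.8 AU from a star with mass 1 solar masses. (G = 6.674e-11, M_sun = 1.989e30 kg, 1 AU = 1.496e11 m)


v = sqrt(GM/r) = sqrt(6.674e-11 * 1.989e+30 / 7.181e+11) = 13596.4045

13596.4045 m/s


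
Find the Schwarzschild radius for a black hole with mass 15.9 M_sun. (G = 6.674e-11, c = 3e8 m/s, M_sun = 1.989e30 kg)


M = 15.9 * 1.989e30 kg = 3.16251e+31 kg. rs = 2GM/c^2 = 2 * 6.674e-11 * 3.16251e+31 / (3e8)^2 = 46903.5372

46903.5372 m


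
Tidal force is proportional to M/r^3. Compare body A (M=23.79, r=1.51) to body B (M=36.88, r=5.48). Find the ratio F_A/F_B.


Ratio = (M1/r1^3) / (M2/r2^3) = (23.79/1.51^3) / (36.88/5.48^3) = 30.8329

30.8329


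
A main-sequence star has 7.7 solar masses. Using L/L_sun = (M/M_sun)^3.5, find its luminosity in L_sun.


L/L_sun = (M/M_sun)^3.5 = 7.7^3.5 = 1266.8277

1266.8277 L_sun


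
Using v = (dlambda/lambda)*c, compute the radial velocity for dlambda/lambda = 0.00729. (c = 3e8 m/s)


v = (dlambda/lambda) * c = 0.00729 * 3e8 = 2.187e+06

2.187e+06 m/s


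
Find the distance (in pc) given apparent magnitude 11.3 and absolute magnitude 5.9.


d = 10^((m - M + 5)/5) = 10^((11.3 - 5.9 + 5)/5) = 120.2264

120.2264 pc


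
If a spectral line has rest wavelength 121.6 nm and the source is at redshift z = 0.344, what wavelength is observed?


lam_obs = lam_emit * (1 + z) = 121.6 * (1 + 0.344) = 163.4304

163.4304 nm
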